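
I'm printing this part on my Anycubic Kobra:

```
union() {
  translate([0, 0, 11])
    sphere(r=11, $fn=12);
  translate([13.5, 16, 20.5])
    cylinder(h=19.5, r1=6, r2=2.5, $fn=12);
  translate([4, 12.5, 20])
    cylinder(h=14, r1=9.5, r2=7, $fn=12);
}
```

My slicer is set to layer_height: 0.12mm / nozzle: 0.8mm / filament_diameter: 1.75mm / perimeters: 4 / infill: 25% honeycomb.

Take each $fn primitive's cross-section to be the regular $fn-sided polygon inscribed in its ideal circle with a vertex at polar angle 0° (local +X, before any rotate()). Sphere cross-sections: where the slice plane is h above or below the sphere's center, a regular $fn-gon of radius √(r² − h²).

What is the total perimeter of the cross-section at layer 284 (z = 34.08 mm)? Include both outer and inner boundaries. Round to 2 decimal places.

At z = 34.08 mm: the sphere does not reach this height (|z−center|=23.080 > r=11); the cone at (13.5, 16): at t=0.696 of its height the radius interpolates to r₁+(r₂−r₁)t = 3.563, giving a regular 12-gon of that circumradius (perimeter = 2·12·3.563·sin(180°/12) = 22.13 mm); the cone at (4, 12.5) is not intersected at this z (z outside [20, 34]); Taking the union: only the cone at (13.5, 16) is present, so the union is just that shape — boundary = 22.13 mm. Overall, the cross-section is a single solid region. Total boundary length (outer) = 22.13 mm.

22.13 mm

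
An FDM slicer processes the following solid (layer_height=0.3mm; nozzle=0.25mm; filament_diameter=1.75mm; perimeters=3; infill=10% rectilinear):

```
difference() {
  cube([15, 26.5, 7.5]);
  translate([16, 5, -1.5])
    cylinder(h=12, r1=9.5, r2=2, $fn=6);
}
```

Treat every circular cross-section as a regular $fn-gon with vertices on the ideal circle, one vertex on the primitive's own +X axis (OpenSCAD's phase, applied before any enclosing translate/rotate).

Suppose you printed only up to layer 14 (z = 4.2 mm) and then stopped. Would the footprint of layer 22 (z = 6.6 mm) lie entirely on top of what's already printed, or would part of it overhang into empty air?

Compare the two slices. At z = 4.2: the cube is present — its section is the full 15×26.5 rectangle (area 397.50 mm²); the cone at (16, 5) (r1=9.5→r2=2) has section circumradius 5.938 here — a regular 6-gon (area = (6/2)·5.938²·sin(360°/6) = 91.59 mm²); Subtracting the remaining from the first: starting from the 15×26.5 cube (397.50 mm²), the cone at (16, 5) partially overlaps it — only the 35.23 mm² overlap (of its 91.59 mm²) is removed, clipping the outline — area = 362.27 mm². At z = 6.6: the cube (footprint 15×26.5) is included at this height (area 397.50 mm²); the cone at (16, 5) (r1=9.5→r2=2) has section circumradius 4.438 here — a regular 6-gon (area = (6/2)·4.438²·sin(360°/6) = 51.16 mm²); After the difference (first − rest): starting from the 15×26.5 cube (397.50 mm²), the cone at (16, 5) partially overlaps it — only the 17.89 mm² overlap (of its 51.16 mm²) is removed, clipping the outline — area = 379.61 mm². Checking containment: at z = 6.6 the cross-section extends beyond the z = 4.2 cross-section by about 17.33 mm².

part overhangs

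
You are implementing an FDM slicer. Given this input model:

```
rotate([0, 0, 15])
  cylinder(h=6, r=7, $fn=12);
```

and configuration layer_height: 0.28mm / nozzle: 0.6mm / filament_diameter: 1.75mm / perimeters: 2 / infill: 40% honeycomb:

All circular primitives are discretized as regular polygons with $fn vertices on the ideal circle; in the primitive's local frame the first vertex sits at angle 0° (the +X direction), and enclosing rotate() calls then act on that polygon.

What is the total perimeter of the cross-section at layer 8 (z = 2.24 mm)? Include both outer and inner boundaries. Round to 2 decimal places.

At z = 2.24 mm: the r=7 cylinder gives a regular 12-gon of circumradius 7 (constant along its height) (perimeter = 2·12·7.000·sin(180°/12) = 43.48 mm); (whole slice rotated 15° about Z — lengths, areas and connectivity unchanged). Overall, the cross-section is a single solid region. Total boundary length (outer) = 43.48 mm.

43.48 mm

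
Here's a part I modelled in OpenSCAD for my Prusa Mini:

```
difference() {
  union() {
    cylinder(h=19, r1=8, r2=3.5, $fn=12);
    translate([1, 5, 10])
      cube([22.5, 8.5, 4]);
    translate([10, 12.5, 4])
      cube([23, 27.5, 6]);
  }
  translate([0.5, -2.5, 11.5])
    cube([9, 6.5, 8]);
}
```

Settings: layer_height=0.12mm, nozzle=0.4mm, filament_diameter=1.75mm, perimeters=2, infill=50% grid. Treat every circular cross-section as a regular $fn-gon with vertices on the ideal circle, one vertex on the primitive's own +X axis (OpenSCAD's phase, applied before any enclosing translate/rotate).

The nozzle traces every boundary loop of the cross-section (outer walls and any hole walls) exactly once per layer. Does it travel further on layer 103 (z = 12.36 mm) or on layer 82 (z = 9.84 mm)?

layer 82 (z = 9.84 mm)

Layer 103 (z = 12.36): the cone (r1=8→r2=3.5) has section circumradius 5.073 here — a regular 12-gon (perimeter = 2·12·5.073·sin(180°/12) = 31.51 mm); the 22.5×8.5 cube at (1, 5) contributes its full rectangle (perimeter 62.00 mm); the cube at (10, 12.5) is absent (z outside [4, 10]); Merging all regions: the 2 present regions are separate (no shared area or edge), so areas and boundary lengths simply add and each stays a separate island — boundary = 93.51 mm; the 9×6.5 cube at (0.5, -2.5) contributes its full rectangle (perimeter 31.00 mm); After the difference (first − rest): starting from the result so far, the 9×6.5 cube at (0.5, -2.5) partially overlaps it — only the 25.96 mm² overlap (of its 58.50 mm²) is removed, clipping the outline — boundary = 99.06 mm. So its perimeter = 99.06 mm. Layer 82 (z = 9.84): the cone contributes a regular 12-gon of circumradius 5.669 (interpolated between r1=8 and r2=3.5 at t=0.518) (perimeter = 2·12·5.669·sin(180°/12) = 35.22 mm); the cube at (1, 5) is absent (z outside [10, 14]); the cube at (10, 12.5) is present — its section is the full 23×27.5 rectangle (perimeter 101.00 mm); Combining (union): the 2 present regions are separate (no shared area or edge), so areas and boundary lengths simply add and each stays a separate island — boundary = 136.22 mm; the cube at (0.5, -2.5) is not intersected at this z (z outside [11.5, 19.5]); Subtracting the remaining from the first: none of the subtracted shapes is present at this height, so that combined region is unchanged — boundary = 136.22 mm. So its perimeter = 136.22 mm. Layer 82 is larger (136.22 vs 99.06 mm).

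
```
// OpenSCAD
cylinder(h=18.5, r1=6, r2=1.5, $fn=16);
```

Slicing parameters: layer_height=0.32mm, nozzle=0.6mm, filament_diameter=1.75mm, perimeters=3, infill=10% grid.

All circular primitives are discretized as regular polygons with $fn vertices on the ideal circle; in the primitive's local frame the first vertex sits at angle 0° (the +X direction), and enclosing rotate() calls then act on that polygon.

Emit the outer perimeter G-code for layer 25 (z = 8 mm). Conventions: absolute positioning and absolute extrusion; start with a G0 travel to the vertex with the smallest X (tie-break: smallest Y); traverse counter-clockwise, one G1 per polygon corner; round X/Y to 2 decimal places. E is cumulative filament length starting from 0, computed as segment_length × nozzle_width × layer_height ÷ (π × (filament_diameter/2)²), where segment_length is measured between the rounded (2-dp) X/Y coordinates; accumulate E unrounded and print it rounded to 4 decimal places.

G0 X-4.05 Y0.00 Z8.00
G1 X-3.75 Y-1.55 E0.1260
G1 X-2.87 Y-2.87 E0.2527
G1 X-1.55 Y-3.75 E0.3793
G1 X0.00 Y-4.05 E0.5053
G1 X1.55 Y-3.75 E0.6313
G1 X2.87 Y-2.87 E0.7580
G1 X3.75 Y-1.55 E0.8846
G1 X4.05 Y0.00 E1.0106
G1 X3.75 Y1.55 E1.1367
G1 X2.87 Y2.87 E1.2633
G1 X1.55 Y3.75 E1.3899
G1 X0.00 Y4.05 E1.5160
G1 X-1.55 Y3.75 E1.6420
G1 X-2.87 Y2.87 E1.7686
G1 X-3.75 Y1.55 E1.8953
G1 X-4.05 Y0.00 E2.0213

At z = 8 mm: the cone: at t=0.432 of its height the radius interpolates to r₁+(r₂−r₁)t = 4.054, giving a regular 16-gon of that circumradius. The outline is a single polygon with 16 vertices. Extrusion per mm of travel: 0.6 × 0.32 / (π × 0.875²) = 0.079824. Accumulating E over each segment gives final E = 2.0213.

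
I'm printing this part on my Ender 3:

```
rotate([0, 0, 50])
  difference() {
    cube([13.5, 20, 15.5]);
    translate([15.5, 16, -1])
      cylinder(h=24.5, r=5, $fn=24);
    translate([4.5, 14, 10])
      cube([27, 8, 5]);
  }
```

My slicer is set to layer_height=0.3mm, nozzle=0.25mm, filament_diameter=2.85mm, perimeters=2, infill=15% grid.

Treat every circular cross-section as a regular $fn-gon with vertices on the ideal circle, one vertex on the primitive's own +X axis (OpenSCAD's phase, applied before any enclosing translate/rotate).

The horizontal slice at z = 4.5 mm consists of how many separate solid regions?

1

At z = 4.5 mm: the cube (footprint 13.5×20) is included at this height; the r=5 cylinder at (15.5, 16) contributes a regular 24-gon of circumradius 5; the cube at (4.5, 14) does not reach this height (z outside [10, 15]); Taking the first minus the rest: starting from the 13.5×20 cube, the r=5 cylinder at (15.5, 16) partially overlaps it — only the 19.20 mm² overlap (of its 77.65 mm²) is removed, clipping the outline — 1 connected region; (rotated 50° about Z; rotation is an isometry so areas/perimeters/island counts are preserved). The result has 1 disconnected region.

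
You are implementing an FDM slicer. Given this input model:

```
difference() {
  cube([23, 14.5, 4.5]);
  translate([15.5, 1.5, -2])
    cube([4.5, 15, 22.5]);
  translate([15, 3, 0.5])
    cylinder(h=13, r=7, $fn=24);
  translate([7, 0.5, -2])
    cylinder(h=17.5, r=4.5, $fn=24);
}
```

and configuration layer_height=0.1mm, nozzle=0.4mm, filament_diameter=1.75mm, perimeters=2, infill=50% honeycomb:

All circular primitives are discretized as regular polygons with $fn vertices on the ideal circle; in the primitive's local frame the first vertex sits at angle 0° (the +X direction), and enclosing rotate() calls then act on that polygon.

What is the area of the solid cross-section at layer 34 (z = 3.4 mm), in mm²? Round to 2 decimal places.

169.37 mm²

At z = 3.4 mm: the cube (footprint 23×14.5) is included at this height (area 333.50 mm²); the cube at (15.5, 1.5) (footprint 4.5×15) is included at this height (area 67.50 mm²); the cylinder at (15, 3): section is a regular 24-gon, circumradius r=7 (area = (24/2)·7.000²·sin(360°/24) = 152.19 mm²); the r=4.5 cylinder at (7, 0.5) contributes a regular 24-gon of circumradius 4.5 (area = (24/2)·4.500²·sin(360°/24) = 62.89 mm²); After the difference (first − rest): starting from the 23×14.5 cube (333.50 mm²), the 4.5×15 cube at (15.5, 1.5) partially overlaps it — only the 58.50 mm² overlap (of its 67.50 mm²) is removed, clipping the outline; the r=7 cylinder at (15, 3) partially overlaps it — only the 81.72 mm² overlap (of its 152.19 mm²) is removed, clipping the outline; the r=4.5 cylinder at (7, 0.5) partially overlaps it — only the 23.91 mm² overlap (of its 62.89 mm²) is removed, clipping the outline — area = 169.37 mm². Overall, the cross-section has 2 separate islands. Net area = 169.37 mm².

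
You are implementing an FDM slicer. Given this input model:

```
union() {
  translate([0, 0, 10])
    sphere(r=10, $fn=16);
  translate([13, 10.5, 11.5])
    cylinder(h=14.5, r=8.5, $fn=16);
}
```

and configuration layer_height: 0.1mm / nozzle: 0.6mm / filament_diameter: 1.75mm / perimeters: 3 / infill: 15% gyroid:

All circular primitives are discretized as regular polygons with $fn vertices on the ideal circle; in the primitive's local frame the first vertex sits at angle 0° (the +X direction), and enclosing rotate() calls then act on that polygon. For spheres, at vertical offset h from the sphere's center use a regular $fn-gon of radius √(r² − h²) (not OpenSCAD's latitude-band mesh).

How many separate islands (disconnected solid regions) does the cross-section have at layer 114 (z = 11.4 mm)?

At z = 11.4 mm: the r=10 sphere slices to a regular 16-gon of circumradius 9.902 (√(r²−h²) with h=1.4 from center); the cylinder at (13, 10.5) is not intersected at this z (z outside [11.5, 26]); Merging all regions: only the r=10 sphere is present, so the union is just that shape — 1 connected region. Overall, the cross-section is a single solid region. Island count = 1.

1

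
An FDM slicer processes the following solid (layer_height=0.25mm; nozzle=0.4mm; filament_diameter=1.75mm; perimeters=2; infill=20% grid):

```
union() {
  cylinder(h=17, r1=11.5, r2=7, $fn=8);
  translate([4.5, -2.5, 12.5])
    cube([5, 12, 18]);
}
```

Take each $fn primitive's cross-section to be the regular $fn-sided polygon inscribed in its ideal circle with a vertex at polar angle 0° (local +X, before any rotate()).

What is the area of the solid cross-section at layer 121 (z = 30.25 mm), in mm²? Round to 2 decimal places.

60.00 mm²

At z = 30.25 mm: the cone is not intersected at this z (z outside [0, 17]); the 5×12 cube at (4.5, -2.5) contributes its full rectangle (area 60.00 mm²); Merging all regions: only the 5×12 cube at (4.5, -2.5) is present, so the union is just that shape — area = 60.00 mm². Overall, the cross-section is a single solid region. Net area = 60.00 mm².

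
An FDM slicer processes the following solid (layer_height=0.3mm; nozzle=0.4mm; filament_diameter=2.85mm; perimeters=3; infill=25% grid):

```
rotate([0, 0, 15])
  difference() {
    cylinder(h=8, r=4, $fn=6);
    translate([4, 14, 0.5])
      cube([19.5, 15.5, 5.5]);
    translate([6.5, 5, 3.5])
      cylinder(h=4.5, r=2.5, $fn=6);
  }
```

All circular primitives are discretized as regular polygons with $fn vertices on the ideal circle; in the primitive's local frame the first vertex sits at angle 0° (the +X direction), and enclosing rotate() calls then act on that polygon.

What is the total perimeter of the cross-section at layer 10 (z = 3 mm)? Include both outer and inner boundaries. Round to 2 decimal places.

At z = 3 mm: the cylinder: section is a regular 6-gon, circumradius r=4 (perimeter = 2·6·4.000·sin(180°/6) = 24.00 mm); the 19.5×15.5 cube at (4, 14) contributes its full rectangle (perimeter 70.00 mm); the cylinder at (6.5, 5) is absent (z outside [3.5, 8]); Taking the first minus the rest: starting from the r=4 cylinder, the 19.5×15.5 cube at (4, 14) misses the remaining region (no effect) — boundary = 24.00 mm; (rotated 15° about Z; rotation is an isometry so areas/perimeters/island counts are preserved). Overall, the cross-section is a single solid region. Total boundary length (outer) = 24.00 mm.

24.00 mm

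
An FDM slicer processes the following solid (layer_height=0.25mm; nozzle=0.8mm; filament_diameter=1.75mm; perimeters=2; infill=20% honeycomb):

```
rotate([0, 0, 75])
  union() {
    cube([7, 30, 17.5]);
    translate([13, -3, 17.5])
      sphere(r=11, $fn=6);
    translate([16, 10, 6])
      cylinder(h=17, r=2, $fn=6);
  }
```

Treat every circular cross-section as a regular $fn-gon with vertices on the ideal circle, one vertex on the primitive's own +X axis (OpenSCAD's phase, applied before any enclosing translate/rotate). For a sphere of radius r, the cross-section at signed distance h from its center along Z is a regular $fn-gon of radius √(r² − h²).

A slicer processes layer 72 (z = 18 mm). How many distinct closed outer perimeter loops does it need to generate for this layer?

At z = 18 mm: the cube is not intersected at this z (z outside [0, 17.5]); the r=11 sphere at (13, -3) contributes a regular 6-gon of circumradius √(11²−0.5²) = 10.989; the cylinder at (16, 10): section is a regular 6-gon, circumradius r=2; Combining (union): the 2 present regions are separate (no shared area or edge), so areas and boundary lengths simply add and each stays a separate island — 2 connected regions; (whole slice rotated 75° about Z — lengths, areas and connectivity unchanged). The result has 2 disconnected regions.

2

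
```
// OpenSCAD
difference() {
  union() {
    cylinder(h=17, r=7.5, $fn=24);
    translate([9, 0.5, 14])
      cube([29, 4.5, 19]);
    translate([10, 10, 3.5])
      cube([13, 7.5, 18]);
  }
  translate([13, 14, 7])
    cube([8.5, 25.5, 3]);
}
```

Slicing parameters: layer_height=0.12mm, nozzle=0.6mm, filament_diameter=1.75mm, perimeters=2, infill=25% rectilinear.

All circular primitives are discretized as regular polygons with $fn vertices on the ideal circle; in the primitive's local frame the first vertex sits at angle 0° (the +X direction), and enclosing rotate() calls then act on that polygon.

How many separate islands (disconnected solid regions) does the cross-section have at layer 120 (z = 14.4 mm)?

At z = 14.4 mm: the r=7.5 cylinder contributes a regular 24-gon of circumradius 7.5; the cube at (9, 0.5) (footprint 29×4.5) is included at this height; the cube at (10, 10) is present — its section is the full 13×7.5 rectangle; Taking the union: the 3 present regions are separate (no shared area or edge), so areas and boundary lengths simply add and each stays a separate island — 3 connected regions; the cube at (13, 14) is absent (z outside [7, 10]); Taking the first minus the rest: none of the subtracted shapes is present at this height, so that combined region is unchanged — 3 connected regions. Overall, the cross-section has 3 separate islands. Island count = 3.

3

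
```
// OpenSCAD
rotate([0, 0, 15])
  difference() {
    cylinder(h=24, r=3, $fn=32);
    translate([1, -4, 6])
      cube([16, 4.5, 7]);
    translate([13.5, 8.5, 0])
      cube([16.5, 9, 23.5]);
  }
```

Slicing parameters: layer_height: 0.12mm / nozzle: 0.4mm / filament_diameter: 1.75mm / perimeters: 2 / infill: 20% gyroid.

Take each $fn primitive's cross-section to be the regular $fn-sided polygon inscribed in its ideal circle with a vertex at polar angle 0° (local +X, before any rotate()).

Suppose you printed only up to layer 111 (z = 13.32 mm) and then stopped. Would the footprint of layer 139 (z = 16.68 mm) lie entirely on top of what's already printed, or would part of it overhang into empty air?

Compare the two slices. At z = 13.32: the cylinder: section is a regular 32-gon, circumradius r=3 (area = (32/2)·3.000²·sin(360°/32) = 28.09 mm²); the cube at (1, -4) does not reach this height (z outside [6, 13]); the 16.5×9 cube at (13.5, 8.5) contributes its full rectangle (area 148.50 mm²); After the difference (first − rest): starting from the r=3 cylinder (28.09 mm²), the 16.5×9 cube at (13.5, 8.5) misses the remaining region (no effect) — area = 28.09 mm²; (whole slice rotated 15° about Z — lengths, areas and connectivity unchanged). At z = 16.68: the r=3 cylinder gives a regular 32-gon of circumradius 3 (constant along its height) (area = (32/2)·3.000²·sin(360°/32) = 28.09 mm²); the cube at (1, -4) is absent (z outside [6, 13]); the cube at (13.5, 8.5) is present — its section is the full 16.5×9 rectangle (area 148.50 mm²); Subtracting the remaining from the first: starting from the r=3 cylinder (28.09 mm²), the 16.5×9 cube at (13.5, 8.5) misses the remaining region (no effect) — area = 28.09 mm²; (whole slice rotated 15° about Z — lengths, areas and connectivity unchanged). Checking containment: the cross-section at z = 16.68 is a subset of the cross-section at z = 13.32.

entirely on top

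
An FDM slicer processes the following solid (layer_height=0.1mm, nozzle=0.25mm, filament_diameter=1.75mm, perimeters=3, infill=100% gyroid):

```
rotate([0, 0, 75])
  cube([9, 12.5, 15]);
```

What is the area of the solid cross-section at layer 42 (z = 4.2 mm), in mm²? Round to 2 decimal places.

112.50 mm²

At z = 4.2 mm: the cube is present — its section is the full 9×12.5 rectangle (area 112.50 mm²); (rotated 75° about Z; rotation is an isometry so areas/perimeters/island counts are preserved). Overall, the cross-section is a single solid region. Net area = 112.50 mm².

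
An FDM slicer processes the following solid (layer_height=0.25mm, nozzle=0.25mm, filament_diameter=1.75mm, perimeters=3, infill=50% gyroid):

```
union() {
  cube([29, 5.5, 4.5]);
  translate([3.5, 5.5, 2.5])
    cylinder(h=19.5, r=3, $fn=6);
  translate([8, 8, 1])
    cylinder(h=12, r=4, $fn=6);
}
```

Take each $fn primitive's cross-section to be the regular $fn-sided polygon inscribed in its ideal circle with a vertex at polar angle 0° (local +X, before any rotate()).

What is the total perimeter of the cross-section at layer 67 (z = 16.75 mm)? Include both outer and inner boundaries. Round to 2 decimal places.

At z = 16.75 mm: the cube is absent (z outside [0, 4.5]); the r=3 cylinder at (3.5, 5.5) contributes a regular 6-gon of circumradius 3 (perimeter = 2·6·3.000·sin(180°/6) = 18.00 mm); the cylinder at (8, 8) does not reach this height (z outside [1, 13]); Merging all regions: only the r=3 cylinder at (3.5, 5.5) is present, so the union is just that shape — boundary = 18.00 mm. Overall, the cross-section is a single solid region. Total boundary length (outer) = 18.00 mm.

18.00 mm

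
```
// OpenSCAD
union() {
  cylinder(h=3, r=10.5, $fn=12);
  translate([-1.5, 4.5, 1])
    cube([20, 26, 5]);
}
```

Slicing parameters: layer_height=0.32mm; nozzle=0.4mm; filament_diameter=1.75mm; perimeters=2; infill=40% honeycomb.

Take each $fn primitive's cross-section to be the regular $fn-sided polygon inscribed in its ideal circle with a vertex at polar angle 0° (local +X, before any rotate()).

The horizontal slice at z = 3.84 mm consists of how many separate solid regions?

At z = 3.84 mm: the cylinder is not intersected at this z (z outside [0, 3]); the 20×26 cube at (-1.5, 4.5) contributes its full rectangle; Merging all regions: only the 20×26 cube at (-1.5, 4.5) is present, so the union is just that shape — 1 connected region. The result has 1 disconnected region.

1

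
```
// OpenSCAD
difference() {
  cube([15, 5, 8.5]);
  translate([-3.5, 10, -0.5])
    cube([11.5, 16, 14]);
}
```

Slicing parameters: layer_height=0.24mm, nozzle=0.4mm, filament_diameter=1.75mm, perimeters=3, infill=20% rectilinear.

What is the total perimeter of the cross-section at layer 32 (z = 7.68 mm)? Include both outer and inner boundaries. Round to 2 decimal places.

40.00 mm

At z = 7.68 mm: the 15×5 cube contributes its full rectangle (perimeter 40.00 mm); the cube at (-3.5, 10) is present — its section is the full 11.5×16 rectangle (perimeter 55.00 mm); Subtracting the remaining from the first: starting from the 15×5 cube, the 11.5×16 cube at (-3.5, 10) misses the remaining region (no effect) — boundary = 40.00 mm. Overall, the cross-section is a single solid region. Total boundary length (outer) = 40.00 mm.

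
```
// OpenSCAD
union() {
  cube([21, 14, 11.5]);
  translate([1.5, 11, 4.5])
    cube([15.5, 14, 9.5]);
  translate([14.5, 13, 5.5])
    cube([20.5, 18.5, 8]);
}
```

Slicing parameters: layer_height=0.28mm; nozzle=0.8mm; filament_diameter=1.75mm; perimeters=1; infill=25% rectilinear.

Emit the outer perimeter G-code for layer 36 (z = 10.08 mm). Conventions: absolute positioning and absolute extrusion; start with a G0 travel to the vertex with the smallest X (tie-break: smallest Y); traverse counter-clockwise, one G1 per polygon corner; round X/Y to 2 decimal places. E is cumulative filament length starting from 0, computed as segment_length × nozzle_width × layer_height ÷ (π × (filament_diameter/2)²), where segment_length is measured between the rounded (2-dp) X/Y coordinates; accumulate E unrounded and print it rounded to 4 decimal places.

G0 X0.00 Y0.00 Z10.08
G1 X21.00 Y0.00 E1.9557
G1 X21.00 Y13.00 E3.1664
G1 X35.00 Y13.00 E4.4702
G1 X35.00 Y31.50 E6.1930
G1 X14.50 Y31.50 E8.1022
G1 X14.50 Y25.00 E8.7075
G1 X1.50 Y25.00 E9.9182
G1 X1.50 Y14.00 E10.9426
G1 X0.00 Y14.00 E11.0823
G1 X0.00 Y0.00 E12.3861

At z = 10.08 mm: the 21×14 cube contributes its full rectangle; the 15.5×14 cube at (1.5, 11) contributes its full rectangle; the cube at (14.5, 13) is present — its section is the full 20.5×18.5 rectangle; Combining (union): the regions partially overlap (shared area 80.50 mm²), so overlapping operands fuse into one piece — 1 connected region. The outline is a single polygon with 10 vertices. Extrusion per mm of travel: 0.8 × 0.28 / (π × 0.875²) = 0.093128. Accumulating E over each segment gives final E = 12.3861.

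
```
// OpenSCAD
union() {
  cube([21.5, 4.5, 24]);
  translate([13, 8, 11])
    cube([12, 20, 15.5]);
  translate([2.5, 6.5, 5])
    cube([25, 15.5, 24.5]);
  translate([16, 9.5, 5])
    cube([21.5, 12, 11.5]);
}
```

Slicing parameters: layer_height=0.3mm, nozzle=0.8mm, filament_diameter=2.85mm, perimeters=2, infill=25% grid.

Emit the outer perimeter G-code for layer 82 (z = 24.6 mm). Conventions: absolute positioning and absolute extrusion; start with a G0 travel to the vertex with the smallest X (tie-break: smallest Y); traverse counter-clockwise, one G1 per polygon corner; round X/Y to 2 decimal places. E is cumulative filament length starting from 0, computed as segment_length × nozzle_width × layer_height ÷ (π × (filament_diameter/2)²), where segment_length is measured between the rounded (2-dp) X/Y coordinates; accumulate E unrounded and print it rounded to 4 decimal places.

G0 X2.50 Y6.50 Z24.60
G1 X27.50 Y6.50 E0.9405
G1 X27.50 Y22.00 E1.5237
G1 X25.00 Y22.00 E1.6177
G1 X25.00 Y28.00 E1.8434
G1 X13.00 Y28.00 E2.2949
G1 X13.00 Y22.00 E2.5206
G1 X2.50 Y22.00 E2.9156
G1 X2.50 Y6.50 E3.4988

At z = 24.6 mm: the cube is absent (z outside [0, 24]); the cube at (13, 8) is present — its section is the full 12×20 rectangle; the 25×15.5 cube at (2.5, 6.5) contributes its full rectangle; the cube at (16, 9.5) does not reach this height (z outside [5, 16.5]); Taking the union: the regions partially overlap (shared area 168.00 mm²), so overlapping operands fuse into one piece — 1 connected region. The outline is a single polygon with 8 vertices. Extrusion per mm of travel: 0.8 × 0.3 / (π × 1.425²) = 0.037621. Accumulating E over each segment gives final E = 3.4988.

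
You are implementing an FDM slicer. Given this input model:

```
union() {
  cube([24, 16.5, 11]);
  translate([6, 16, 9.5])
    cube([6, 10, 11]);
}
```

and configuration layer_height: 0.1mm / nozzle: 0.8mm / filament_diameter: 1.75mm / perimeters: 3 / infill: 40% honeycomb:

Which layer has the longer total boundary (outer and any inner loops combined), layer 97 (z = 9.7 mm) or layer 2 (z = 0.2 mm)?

Layer 97 (z = 9.7): the 24×16.5 cube contributes its full rectangle (perimeter 81.00 mm); the 6×10 cube at (6, 16) contributes its full rectangle (perimeter 32.00 mm); Taking the union: the regions partially overlap (shared area 3.00 mm²), so the edge portions inside another operand are dropped and the merged outline is re-measured after clipping — boundary = 100.00 mm. So its perimeter = 100.00 mm. Layer 2 (z = 0.2): the cube (footprint 24×16.5) is included at this height (perimeter 81.00 mm); the cube at (6, 16) is not intersected at this z (z outside [9.5, 20.5]); Taking the union: only the 24×16.5 cube is present, so the union is just that shape — boundary = 81.00 mm. So its perimeter = 81.00 mm. Layer 97 is larger (100.00 vs 81.00 mm).

layer 97 (z = 9.7 mm)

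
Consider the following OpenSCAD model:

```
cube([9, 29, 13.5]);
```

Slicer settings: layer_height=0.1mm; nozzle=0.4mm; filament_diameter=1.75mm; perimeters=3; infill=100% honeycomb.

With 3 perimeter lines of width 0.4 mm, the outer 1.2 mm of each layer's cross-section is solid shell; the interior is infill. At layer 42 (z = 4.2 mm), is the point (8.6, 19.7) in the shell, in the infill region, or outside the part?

shell

At z = 4.2 mm: the cube (footprint 9×29) is included at this height. Overall, the cross-section is a single solid region. The nearest boundary edge runs (9.00, 0.00)→(9.00, 29.00); distance from the point to it = 0.40 mm. The point is inside the cross-section, 0.40 mm from the nearest boundary — within the 1.2 mm shell band (3 × 0.4).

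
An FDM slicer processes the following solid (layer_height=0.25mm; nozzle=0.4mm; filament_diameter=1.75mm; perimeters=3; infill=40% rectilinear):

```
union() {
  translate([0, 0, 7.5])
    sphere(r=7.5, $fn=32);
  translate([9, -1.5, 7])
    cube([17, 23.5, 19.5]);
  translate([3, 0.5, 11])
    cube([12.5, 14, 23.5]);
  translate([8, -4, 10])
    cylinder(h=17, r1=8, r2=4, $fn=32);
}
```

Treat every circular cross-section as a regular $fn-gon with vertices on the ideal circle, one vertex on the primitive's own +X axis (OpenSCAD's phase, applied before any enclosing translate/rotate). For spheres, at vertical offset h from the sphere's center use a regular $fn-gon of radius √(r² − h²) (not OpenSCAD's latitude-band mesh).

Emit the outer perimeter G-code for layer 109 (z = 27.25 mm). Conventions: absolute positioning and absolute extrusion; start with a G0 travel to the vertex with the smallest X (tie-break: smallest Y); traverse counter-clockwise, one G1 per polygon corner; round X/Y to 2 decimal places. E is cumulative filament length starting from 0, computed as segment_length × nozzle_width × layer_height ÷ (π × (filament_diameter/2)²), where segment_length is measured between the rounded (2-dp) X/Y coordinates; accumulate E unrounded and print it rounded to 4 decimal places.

G0 X3.00 Y0.50 Z27.25
G1 X15.50 Y0.50 E0.5197
G1 X15.50 Y14.50 E1.1017
G1 X3.00 Y14.50 E1.6214
G1 X3.00 Y0.50 E2.2035

At z = 27.25 mm: the sphere is absent (|z−center|=19.750 > r=7.5); the cube at (9, -1.5) is absent (z outside [7, 26.5]); the cube at (3, 0.5) (footprint 12.5×14) is included at this height; the cone at (8, -4) does not reach this height (z outside [10, 27]); Merging all regions: only the 12.5×14 cube at (3, 0.5) is present, so the union is just that shape — 1 connected region. The outline is a single polygon with 4 vertices. Extrusion per mm of travel: 0.4 × 0.25 / (π × 0.875²) = 0.041575. Accumulating E over each segment gives final E = 2.2035.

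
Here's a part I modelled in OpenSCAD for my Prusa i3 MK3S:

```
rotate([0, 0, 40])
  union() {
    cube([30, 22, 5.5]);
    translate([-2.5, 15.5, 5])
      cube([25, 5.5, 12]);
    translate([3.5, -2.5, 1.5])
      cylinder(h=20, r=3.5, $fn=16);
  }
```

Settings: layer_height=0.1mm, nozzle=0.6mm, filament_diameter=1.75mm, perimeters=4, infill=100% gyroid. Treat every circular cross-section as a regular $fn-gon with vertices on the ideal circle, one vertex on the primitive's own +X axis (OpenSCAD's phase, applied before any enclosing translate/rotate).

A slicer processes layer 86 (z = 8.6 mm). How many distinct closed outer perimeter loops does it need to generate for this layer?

At z = 8.6 mm: the cube does not reach this height (z outside [0, 5.5]); the 25×5.5 cube at (-2.5, 15.5) contributes its full rectangle; the cylinder at (3.5, -2.5): section is a regular 16-gon, circumradius r=3.5; Combining (union): the 2 present regions are separate (no shared area or edge), so areas and boundary lengths simply add and each stays a separate island — 2 connected regions; (rotated 40° about Z; rotation is an isometry so areas/perimeters/island counts are preserved). The result has 2 disconnected regions.

2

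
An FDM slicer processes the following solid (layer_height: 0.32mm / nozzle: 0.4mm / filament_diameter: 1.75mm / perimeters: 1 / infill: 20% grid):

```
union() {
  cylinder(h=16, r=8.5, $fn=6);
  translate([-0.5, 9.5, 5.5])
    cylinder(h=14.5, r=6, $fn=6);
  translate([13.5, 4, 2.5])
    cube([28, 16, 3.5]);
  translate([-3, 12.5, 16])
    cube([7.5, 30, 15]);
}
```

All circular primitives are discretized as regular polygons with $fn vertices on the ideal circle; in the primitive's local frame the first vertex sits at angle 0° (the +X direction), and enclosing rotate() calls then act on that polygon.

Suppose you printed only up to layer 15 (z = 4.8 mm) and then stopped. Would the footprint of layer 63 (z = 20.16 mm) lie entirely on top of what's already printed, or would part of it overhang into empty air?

Compare the two slices. At z = 4.8: the r=8.5 cylinder contributes a regular 6-gon of circumradius 8.5 (area = (6/2)·8.500²·sin(360°/6) = 187.71 mm²); the cylinder at (-0.5, 9.5) is absent (z outside [5.5, 20]); the cube at (13.5, 4) is present — its section is the full 28×16 rectangle (area 448.00 mm²); the cube at (-3, 12.5) is absent (z outside [16, 31]); Merging all regions: the 2 present regions are separate (no shared area or edge), so areas and boundary lengths simply add and each stays a separate island — area = 635.71 mm². At z = 20.16: the cylinder is not intersected at this z (z outside [0, 16]); the cylinder at (-0.5, 9.5) does not reach this height (z outside [5.5, 20]); the cube at (13.5, 4) is not intersected at this z (z outside [2.5, 6]); the 7.5×30 cube at (-3, 12.5) contributes its full rectangle (area 225.00 mm²); Combining (union): only the 7.5×30 cube at (-3, 12.5) is present, so the union is just that shape — area = 225.00 mm². Checking containment: at z = 20.16 the cross-section extends beyond the z = 4.8 cross-section by about 225.00 mm².

part overhangs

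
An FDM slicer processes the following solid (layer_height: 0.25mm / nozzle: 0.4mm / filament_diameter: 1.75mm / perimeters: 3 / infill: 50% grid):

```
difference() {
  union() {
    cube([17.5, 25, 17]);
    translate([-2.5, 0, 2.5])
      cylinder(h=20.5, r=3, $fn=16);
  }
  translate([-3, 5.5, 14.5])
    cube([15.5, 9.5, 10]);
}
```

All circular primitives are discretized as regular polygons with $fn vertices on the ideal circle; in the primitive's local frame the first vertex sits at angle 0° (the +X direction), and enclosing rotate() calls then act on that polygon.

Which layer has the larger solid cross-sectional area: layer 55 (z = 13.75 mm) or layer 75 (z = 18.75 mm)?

layer 55 (z = 13.75 mm)

Layer 55 (z = 13.75): the 17.5×25 cube contributes its full rectangle (area 437.50 mm²); the r=3 cylinder at (-2.5, 0) contributes a regular 16-gon of circumradius 3 (area = (16/2)·3.000²·sin(360°/16) = 27.55 mm²); Merging all regions: the regions partially overlap — summed areas 465.05 mm² minus the doubly-counted overlap 0.50 mm² gives 464.56 mm² — area = 464.56 mm²; the cube at (-3, 5.5) is not intersected at this z (z outside [14.5, 24.5]); Subtracting the remaining from the first: none of the subtracted shapes is present at this height, so the result so far is unchanged — area = 464.56 mm². So its area = 464.56 mm². Layer 75 (z = 18.75): the cube does not reach this height (z outside [0, 17]); the cylinder at (-2.5, 0): section is a regular 16-gon, circumradius r=3 (area = (16/2)·3.000²·sin(360°/16) = 27.55 mm²); Merging all regions: only the r=3 cylinder at (-2.5, 0) is present, so the union is just that shape — area = 27.55 mm²; the cube at (-3, 5.5) is present — its section is the full 15.5×9.5 rectangle (area 147.25 mm²); Taking the first minus the rest: starting from that combined region (27.55 mm²), the 15.5×9.5 cube at (-3, 5.5) misses the remaining region (no effect) — area = 27.55 mm². So its area = 27.55 mm². Layer 55 is larger (464.56 vs 27.55 mm²).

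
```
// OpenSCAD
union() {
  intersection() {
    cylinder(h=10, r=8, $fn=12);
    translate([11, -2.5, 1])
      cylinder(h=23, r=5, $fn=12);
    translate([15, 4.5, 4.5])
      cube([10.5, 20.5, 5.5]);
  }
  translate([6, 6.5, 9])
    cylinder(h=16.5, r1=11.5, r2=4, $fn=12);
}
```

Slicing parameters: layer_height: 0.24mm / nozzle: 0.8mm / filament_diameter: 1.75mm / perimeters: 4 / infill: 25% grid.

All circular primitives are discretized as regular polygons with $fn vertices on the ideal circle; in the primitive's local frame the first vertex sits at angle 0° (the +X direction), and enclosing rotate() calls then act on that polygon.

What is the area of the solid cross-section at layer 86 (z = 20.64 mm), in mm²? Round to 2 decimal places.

115.66 mm²

At z = 20.64 mm: the cylinder is absent (z outside [0, 10]); the r=5 cylinder at (11, -2.5) gives a regular 12-gon of circumradius 5 (constant along its height) (area = (12/2)·5.000²·sin(360°/12) = 75.00 mm²); the cube at (15, 4.5) does not reach this height (z outside [4.5, 10]); Keeping only the common overlap: at least one operand is absent at this height, so nothing remains; the cone at (6, 6.5) contributes a regular 12-gon of circumradius 6.209 (interpolated between r1=11.5 and r2=4 at t=0.705) (area = (12/2)·6.209²·sin(360°/12) = 115.66 mm²); Combining (union): only the cone at (6, 6.5) is present, so the union is just that shape — area = 115.66 mm². Overall, the cross-section is a single solid region. Net area = 115.66 mm².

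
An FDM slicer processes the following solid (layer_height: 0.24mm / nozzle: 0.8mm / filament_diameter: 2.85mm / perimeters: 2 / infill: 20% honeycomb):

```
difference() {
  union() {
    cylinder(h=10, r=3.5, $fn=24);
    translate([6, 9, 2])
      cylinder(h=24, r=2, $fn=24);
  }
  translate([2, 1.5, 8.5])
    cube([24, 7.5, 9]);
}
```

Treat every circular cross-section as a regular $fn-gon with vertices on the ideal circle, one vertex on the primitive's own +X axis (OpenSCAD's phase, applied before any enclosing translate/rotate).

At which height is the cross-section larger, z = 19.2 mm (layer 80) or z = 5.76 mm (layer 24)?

Layer 80 (z = 19.2): the cylinder is not intersected at this z (z outside [0, 10]); the cylinder at (6, 9): section is a regular 24-gon, circumradius r=2 (area = (24/2)·2.000²·sin(360°/24) = 12.42 mm²); Merging all regions: only the r=2 cylinder at (6, 9) is present, so the union is just that shape — area = 12.42 mm²; the cube at (2, 1.5) does not reach this height (z outside [8.5, 17.5]); After the difference (first − rest): none of the subtracted shapes is present at this height, so the result so far is unchanged — area = 12.42 mm². So its area = 12.42 mm². Layer 24 (z = 5.76): the cylinder: section is a regular 24-gon, circumradius r=3.5 (area = (24/2)·3.500²·sin(360°/24) = 38.05 mm²); the r=2 cylinder at (6, 9) contributes a regular 24-gon of circumradius 2 (area = (24/2)·2.000²·sin(360°/24) = 12.42 mm²); Taking the union: the 2 present regions are separate (no shared area or edge), so areas and boundary lengths simply add and each stays a separate island — area = 50.47 mm²; the cube at (2, 1.5) does not reach this height (z outside [8.5, 17.5]); Taking the first minus the rest: none of the subtracted shapes is present at this height, so that combined region is unchanged — area = 50.47 mm². So its area = 50.47 mm². Layer 24 is larger (50.47 vs 12.42 mm²).

layer 24 (z = 5.76 mm)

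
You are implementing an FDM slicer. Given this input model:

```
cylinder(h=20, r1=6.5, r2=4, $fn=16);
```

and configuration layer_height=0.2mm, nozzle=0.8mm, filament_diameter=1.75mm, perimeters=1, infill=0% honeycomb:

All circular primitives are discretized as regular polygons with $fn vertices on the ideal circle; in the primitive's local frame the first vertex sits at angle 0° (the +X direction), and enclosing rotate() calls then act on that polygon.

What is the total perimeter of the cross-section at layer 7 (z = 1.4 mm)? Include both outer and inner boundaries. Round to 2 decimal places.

At z = 1.4 mm: the cone contributes a regular 16-gon of circumradius 6.325 (interpolated between r1=6.5 and r2=4 at t=0.070) (perimeter = 2·16·6.325·sin(180°/16) = 39.49 mm). Overall, the cross-section is a single solid region. Total boundary length (outer) = 39.49 mm.

39.49 mm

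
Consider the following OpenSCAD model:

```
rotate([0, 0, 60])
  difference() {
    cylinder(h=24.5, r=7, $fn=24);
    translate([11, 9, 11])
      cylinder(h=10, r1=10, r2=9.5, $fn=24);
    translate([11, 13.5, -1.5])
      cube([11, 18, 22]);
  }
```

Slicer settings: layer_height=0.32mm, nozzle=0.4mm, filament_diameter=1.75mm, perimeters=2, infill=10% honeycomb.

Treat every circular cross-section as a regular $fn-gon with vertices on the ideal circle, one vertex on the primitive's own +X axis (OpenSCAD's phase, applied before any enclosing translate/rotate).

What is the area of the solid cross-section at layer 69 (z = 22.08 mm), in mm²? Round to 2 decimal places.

At z = 22.08 mm: the cylinder: section is a regular 24-gon, circumradius r=7 (area = (24/2)·7.000²·sin(360°/24) = 152.19 mm²); the cone at (11, 9) is absent (z outside [11, 21]); the cube at (11, 13.5) is absent (z outside [-1.5, 20.5]); Taking the first minus the rest: none of the subtracted shapes is present at this height, so the r=7 cylinder is unchanged — area = 152.19 mm²; (rotated 60° about Z; rotation is an isometry so areas/perimeters/island counts are preserved). Overall, the cross-section is a single solid region. Net area = 152.19 mm².

152.19 mm²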